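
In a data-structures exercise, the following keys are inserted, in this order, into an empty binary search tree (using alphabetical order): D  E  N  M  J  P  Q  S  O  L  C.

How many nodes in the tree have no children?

Insert D: tree is empty, so D becomes the root.
Insert E: E > D → go right. Place as right child of D.
Insert N: N > D → go right; N > E → go right. Place as right child of E.
Insert M: M > D → go right; M > E → go right; M < N → go left. Place as left child of N.
Insert J: J > D → go right; J > E → go right; J < N → go left; J < M → go left. Place as left child of M.
Insert P: P > D → go right; P > E → go right; P > N → go right. Place as right child of N.
Insert Q: Q > D → go right; Q > E → go right; Q > N → go right; Q > P → go right. Place as right child of P.
Insert S: S > D → go right; S > E → go right; S > N → go right; S > P → go right; S > Q → go right. Place as right child of Q.
Insert O: O > D → go right; O > E → go right; O > N → go right; O < P → go left. Place as left child of P.
Insert L: L > D → go right; L > E → go right; L < N → go left; L < M → go left; L > J → go right. Place as right child of J.
Insert C: C < D → go left. Place as left child of D.

Leaves: C, L, O, S — 4 in total.

4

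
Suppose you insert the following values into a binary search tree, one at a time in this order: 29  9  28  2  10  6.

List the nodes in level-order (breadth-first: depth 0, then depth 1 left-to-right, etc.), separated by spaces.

29 9 2 28 6 10

Insert 29: tree is empty, so 29 becomes the root.
Insert 9: 9 < 29 → go left. Place as left child of 29.
Insert 28: 28 < 29 → go left; 28 > 9 → go right. Place as right child of 9.
Insert 2: 2 < 29 → go left; 2 < 9 → go left. Place as left child of 9.
Insert 10: 10 < 29 → go left; 10 > 9 → go right; 10 < 28 → go left. Place as left child of 28.
Insert 6: 6 < 29 → go left; 6 < 9 → go left; 6 > 2 → go right. Place as right child of 2.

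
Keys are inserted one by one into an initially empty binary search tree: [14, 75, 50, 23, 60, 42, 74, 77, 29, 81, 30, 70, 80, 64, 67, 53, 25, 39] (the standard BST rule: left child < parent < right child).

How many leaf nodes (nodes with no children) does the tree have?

14: root
75: right child of 14 (depth 1)
50: left child of 75 (depth 2)
23: left child of 50 (depth 3)
60: right child of 50 (depth 3)
42: right child of 23 (depth 4)
74: right child of 60 (depth 4)
77: right child of 75 (depth 2)
29: left child of 42 (depth 5)
81: right child of 77 (depth 3)
30: right child of 29 (depth 6)
70: left child of 74 (depth 5)
80: left child of 81 (depth 4)
64: left child of 70 (depth 6)
67: right child of 64 (depth 7)
53: left child of 60 (depth 4)
25: left child of 29 (depth 6)
39: right child of 30 (depth 7)

Leaves: 25, 39, 53, 67, 80 — 5 in total.

5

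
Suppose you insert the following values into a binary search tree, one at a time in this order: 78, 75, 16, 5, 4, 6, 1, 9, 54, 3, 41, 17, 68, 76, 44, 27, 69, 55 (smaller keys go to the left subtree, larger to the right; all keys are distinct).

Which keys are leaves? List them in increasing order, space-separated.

3 9 27 44 55 69 76

Resulting structure (node: left, right):
  78: L=75, R=–
  75: L=16, R=76
  16: L=5, R=54
  5: L=4, R=6
  4: L=1, R=–
  6: L=–, R=9
  1: L=–, R=3
  9: L=–, R=–
  54: L=41, R=68
  3: L=–, R=–
  41: L=17, R=44
  17: L=–, R=27
  68: L=55, R=69
  76: L=–, R=–
  44: L=–, R=–
  27: L=–, R=–
  69: L=–, R=–
  55: L=–, R=–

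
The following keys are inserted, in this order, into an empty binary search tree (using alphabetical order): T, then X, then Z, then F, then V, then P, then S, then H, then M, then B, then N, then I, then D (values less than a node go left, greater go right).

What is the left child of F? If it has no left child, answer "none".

T: root
X: right child of T (depth 1)
Z: right child of X (depth 2)
F: left child of T (depth 1)
V: left child of X (depth 2)
P: right child of F (depth 2)
S: right child of P (depth 3)
H: left child of P (depth 3)
M: right child of H (depth 4)
B: left child of F (depth 2)
N: right child of M (depth 5)
I: left child of M (depth 5)
D: right child of B (depth 3)

B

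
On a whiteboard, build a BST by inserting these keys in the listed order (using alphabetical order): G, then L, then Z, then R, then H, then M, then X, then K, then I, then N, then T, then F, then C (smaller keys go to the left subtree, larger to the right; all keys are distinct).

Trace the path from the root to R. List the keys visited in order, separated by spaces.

G L Z R

G: root
L: right child of G (depth 1)
Z: right child of L (depth 2)
R: left child of Z (depth 3)
H: left child of L (depth 2)
M: left child of R (depth 4)
X: right child of R (depth 4)
K: right child of H (depth 3)
I: left child of K (depth 4)
N: right child of M (depth 5)
T: left child of X (depth 5)
F: left child of G (depth 1)
C: left child of F (depth 2)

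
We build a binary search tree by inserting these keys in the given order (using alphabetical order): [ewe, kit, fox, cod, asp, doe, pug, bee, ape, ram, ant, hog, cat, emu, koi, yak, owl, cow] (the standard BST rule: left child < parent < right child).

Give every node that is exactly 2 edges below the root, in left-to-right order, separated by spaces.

asp doe fox pug

Insert ewe: tree is empty, so ewe becomes the root.
Insert kit: kit > ewe → go right. Place as right child of ewe.
Insert fox: fox > ewe → go right; fox < kit → go left. Place as left child of kit.
Insert cod: cod < ewe → go left. Place as left child of ewe.
Insert asp: asp < ewe → go left; asp < cod → go left. Place as left child of cod.
Insert doe: doe < ewe → go left; doe > cod → go right. Place as right child of cod.
Insert pug: pug > ewe → go right; pug > kit → go right. Place as right child of kit.
Insert bee: bee < ewe → go left; bee < cod → go left; bee > asp → go right. Place as right child of asp.
Insert ape: ape < ewe → go left; ape < cod → go left; ape < asp → go left. Place as left child of asp.
Insert ram: ram > ewe → go right; ram > kit → go right; ram > pug → go right. Place as right child of pug.
Insert ant: ant < ewe → go left; ant < cod → go left; ant < asp → go left; ant < ape → go left. Place as left child of ape.
Insert hog: hog > ewe → go right; hog < kit → go left; hog > fox → go right. Place as right child of fox.
Insert cat: cat < ewe → go left; cat < cod → go left; cat > asp → go right; cat > bee → go right. Place as right child of bee.
Insert emu: emu < ewe → go left; emu > cod → go right; emu > doe → go right. Place as right child of doe.
Insert koi: koi > ewe → go right; koi > kit → go right; koi < pug → go left. Place as left child of pug.
Insert yak: yak > ewe → go right; yak > kit → go right; yak > pug → go right; yak > ram → go right. Place as right child of ram.
Insert owl: owl > ewe → go right; owl > kit → go right; owl < pug → go left; owl > koi → go right. Place as right child of koi.
Insert cow: cow < ewe → go left; cow > cod → go right; cow < doe → go left. Place as left child of doe.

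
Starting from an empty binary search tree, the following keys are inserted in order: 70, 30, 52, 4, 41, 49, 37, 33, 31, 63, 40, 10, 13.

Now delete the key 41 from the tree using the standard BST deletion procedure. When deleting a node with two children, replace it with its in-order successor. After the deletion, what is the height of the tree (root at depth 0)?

Insert 70: tree is empty, so 70 becomes the root.
Insert 30: 30 < 70 → go left. Place as left child of 70.
Insert 52: 52 < 70 → go left; 52 > 30 → go right. Place as right child of 30.
Insert 4: 4 < 70 → go left; 4 < 30 → go left. Place as left child of 30.
Insert 41: 41 < 70 → go left; 41 > 30 → go right; 41 < 52 → go left. Place as left child of 52.
Insert 49: 49 < 70 → go left; 49 > 30 → go right; 49 < 52 → go left; 49 > 41 → go right. Place as right child of 41.
Insert 37: 37 < 70 → go left; 37 > 30 → go right; 37 < 52 → go left; 37 < 41 → go left. Place as left child of 41.
Insert 33: 33 < 70 → go left; 33 > 30 → go right; 33 < 52 → go left; 33 < 41 → go left; 33 < 37 → go left. Place as left child of 37.
Insert 31: 31 < 70 → go left; 31 > 30 → go right; 31 < 52 → go left; 31 < 41 → go left; 31 < 37 → go left; 31 < 33 → go left. Place as left child of 33.
Insert 63: 63 < 70 → go left; 63 > 30 → go right; 63 > 52 → go right. Place as right child of 52.
Insert 40: 40 < 70 → go left; 40 > 30 → go right; 40 < 52 → go left; 40 < 41 → go left; 40 > 37 → go right. Place as right child of 37.
Insert 10: 10 < 70 → go left; 10 < 30 → go left; 10 > 4 → go right. Place as right child of 4.
Insert 13: 13 < 70 → go left; 13 < 30 → go left; 13 > 4 → go right; 13 > 10 → go right. Place as right child of 10.

Delete 41 (two children — replace with in-order successor).
After deletion, deepest node is 31 at depth 6.

6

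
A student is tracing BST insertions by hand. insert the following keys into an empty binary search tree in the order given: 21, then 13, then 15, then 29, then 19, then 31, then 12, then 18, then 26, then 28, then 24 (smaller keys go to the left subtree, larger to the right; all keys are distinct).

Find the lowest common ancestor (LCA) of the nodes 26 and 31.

29

Insert 21: tree is empty, so 21 becomes the root.
Insert 13: 13 < 21 → go left. Place as left child of 21.
Insert 15: 15 < 21 → go left; 15 > 13 → go right. Place as right child of 13.
Insert 29: 29 > 21 → go right. Place as right child of 21.
Insert 19: 19 < 21 → go left; 19 > 13 → go right; 19 > 15 → go right. Place as right child of 15.
Insert 31: 31 > 21 → go right; 31 > 29 → go right. Place as right child of 29.
Insert 12: 12 < 21 → go left; 12 < 13 → go left. Place as left child of 13.
Insert 18: 18 < 21 → go left; 18 > 13 → go right; 18 > 15 → go right; 18 < 19 → go left. Place as left child of 19.
Insert 26: 26 > 21 → go right; 26 < 29 → go left. Place as left child of 29.
Insert 28: 28 > 21 → go right; 28 < 29 → go left; 28 > 26 → go right. Place as right child of 26.
Insert 24: 24 > 21 → go right; 24 < 29 → go left; 24 < 26 → go left. Place as left child of 26.

Path to 26: 21 → 29 → 26
Path to 31: 21 → 29 → 31
The paths share a prefix ending at 29, then split left and right.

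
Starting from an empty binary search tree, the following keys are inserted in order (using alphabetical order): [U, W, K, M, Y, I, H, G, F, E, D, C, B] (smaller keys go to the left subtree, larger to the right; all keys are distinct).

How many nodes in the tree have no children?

Resulting structure (node: left, right):
  U: L=K, R=W
  W: L=–, R=Y
  K: L=I, R=M
  M: L=–, R=–
  Y: L=–, R=–
  I: L=H, R=–
  H: L=G, R=–
  G: L=F, R=–
  F: L=E, R=–
  E: L=D, R=–
  D: L=C, R=–
  C: L=B, R=–
  B: L=–, R=–

Leaves: B, M, Y — 3 in total.

3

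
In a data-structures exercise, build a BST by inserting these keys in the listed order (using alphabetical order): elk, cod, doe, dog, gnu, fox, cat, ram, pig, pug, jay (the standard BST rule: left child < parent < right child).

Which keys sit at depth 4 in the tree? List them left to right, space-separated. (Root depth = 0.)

Resulting structure (node: left, right):
  elk: L=cod, R=gnu
  cod: L=cat, R=doe
  doe: L=–, R=dog
  dog: L=–, R=–
  gnu: L=fox, R=ram
  fox: L=–, R=–
  cat: L=–, R=–
  ram: L=pig, R=–
  pig: L=jay, R=pug
  pug: L=–, R=–
  jay: L=–, R=–

jay pug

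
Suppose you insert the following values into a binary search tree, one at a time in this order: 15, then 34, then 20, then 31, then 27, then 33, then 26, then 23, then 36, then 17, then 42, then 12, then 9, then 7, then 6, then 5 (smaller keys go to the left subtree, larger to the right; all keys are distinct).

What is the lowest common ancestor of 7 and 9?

9

Resulting structure (node: left, right):
  15: L=12, R=34
  34: L=20, R=36
  20: L=17, R=31
  31: L=27, R=33
  27: L=26, R=–
  33: L=–, R=–
  26: L=23, R=–
  23: L=–, R=–
  36: L=–, R=42
  17: L=–, R=–
  42: L=–, R=–
  12: L=9, R=–
  9: L=7, R=–
  7: L=6, R=–
  6: L=5, R=–
  5: L=–, R=–

Path to 7: 15 → 12 → 9 → 7
Path to 9: 15 → 12 → 9
9 lies on both paths and is an ancestor of the other node.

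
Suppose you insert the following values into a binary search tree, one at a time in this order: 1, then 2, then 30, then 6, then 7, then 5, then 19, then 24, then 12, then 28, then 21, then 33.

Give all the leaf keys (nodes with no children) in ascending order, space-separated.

5 12 21 28 33

1: root
2: right child of 1 (depth 1)
30: right child of 2 (depth 2)
6: left child of 30 (depth 3)
7: right child of 6 (depth 4)
5: left child of 6 (depth 4)
19: right child of 7 (depth 5)
24: right child of 19 (depth 6)
12: left child of 19 (depth 6)
28: right child of 24 (depth 7)
21: left child of 24 (depth 7)
33: right child of 30 (depth 3)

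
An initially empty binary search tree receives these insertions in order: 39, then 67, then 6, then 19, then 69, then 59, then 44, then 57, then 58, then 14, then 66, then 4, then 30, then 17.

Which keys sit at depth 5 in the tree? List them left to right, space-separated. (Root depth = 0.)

58

39: root
67: right child of 39 (depth 1)
6: left child of 39 (depth 1)
19: right child of 6 (depth 2)
69: right child of 67 (depth 2)
59: left child of 67 (depth 2)
44: left child of 59 (depth 3)
57: right child of 44 (depth 4)
58: right child of 57 (depth 5)
14: left child of 19 (depth 3)
66: right child of 59 (depth 3)
4: left child of 6 (depth 2)
30: right child of 19 (depth 3)
17: right child of 14 (depth 4)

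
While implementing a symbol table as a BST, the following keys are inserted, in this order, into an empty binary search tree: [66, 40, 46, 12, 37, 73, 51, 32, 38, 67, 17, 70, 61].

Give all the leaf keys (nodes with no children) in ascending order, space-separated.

Insert 66: tree is empty, so 66 becomes the root.
Insert 40: 40 < 66 → go left. Place as left child of 66.
Insert 46: 46 < 66 → go left; 46 > 40 → go right. Place as right child of 40.
Insert 12: 12 < 66 → go left; 12 < 40 → go left. Place as left child of 40.
Insert 37: 37 < 66 → go left; 37 < 40 → go left; 37 > 12 → go right. Place as right child of 12.
Insert 73: 73 > 66 → go right. Place as right child of 66.
Insert 51: 51 < 66 → go left; 51 > 40 → go right; 51 > 46 → go right. Place as right child of 46.
Insert 32: 32 < 66 → go left; 32 < 40 → go left; 32 > 12 → go right; 32 < 37 → go left. Place as left child of 37.
Insert 38: 38 < 66 → go left; 38 < 40 → go left; 38 > 12 → go right; 38 > 37 → go right. Place as right child of 37.
Insert 67: 67 > 66 → go right; 67 < 73 → go left. Place as left child of 73.
Insert 17: 17 < 66 → go left; 17 < 40 → go left; 17 > 12 → go right; 17 < 37 → go left; 17 < 32 → go left. Place as left child of 32.
Insert 70: 70 > 66 → go right; 70 < 73 → go left; 70 > 67 → go right. Place as right child of 67.
Insert 61: 61 < 66 → go left; 61 > 40 → go right; 61 > 46 → go right; 61 > 51 → go right. Place as right child of 51.

17 38 61 70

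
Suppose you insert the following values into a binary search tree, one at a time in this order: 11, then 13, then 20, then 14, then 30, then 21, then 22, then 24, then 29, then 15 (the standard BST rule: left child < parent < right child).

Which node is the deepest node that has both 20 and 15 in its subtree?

11: root
13: right child of 11 (depth 1)
20: right child of 13 (depth 2)
14: left child of 20 (depth 3)
30: right child of 20 (depth 3)
21: left child of 30 (depth 4)
22: right child of 21 (depth 5)
24: right child of 22 (depth 6)
29: right child of 24 (depth 7)
15: right child of 14 (depth 4)

Path to 20: 11 → 13 → 20
Path to 15: 11 → 13 → 20 → 14 → 15
20 lies on both paths and is an ancestor of the other node.

20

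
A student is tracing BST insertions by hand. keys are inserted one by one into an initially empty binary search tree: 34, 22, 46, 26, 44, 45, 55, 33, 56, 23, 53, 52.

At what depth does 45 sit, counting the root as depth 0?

3

34: root
22: left child of 34 (depth 1)
46: right child of 34 (depth 1)
26: right child of 22 (depth 2)
44: left child of 46 (depth 2)
45: right child of 44 (depth 3)
55: right child of 46 (depth 2)
33: right child of 26 (depth 3)
56: right child of 55 (depth 3)
23: left child of 26 (depth 3)
53: left child of 55 (depth 3)
52: left child of 53 (depth 4)

Path to 45: 34 → 46 → 44 → 45, which is 3 edges.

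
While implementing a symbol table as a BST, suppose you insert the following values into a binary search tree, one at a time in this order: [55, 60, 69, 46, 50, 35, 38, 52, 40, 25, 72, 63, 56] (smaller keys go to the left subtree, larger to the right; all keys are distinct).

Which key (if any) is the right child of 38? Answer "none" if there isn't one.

40

Insert 55: tree is empty, so 55 becomes the root.
Insert 60: 60 > 55 → go right. Place as right child of 55.
Insert 69: 69 > 55 → go right; 69 > 60 → go right. Place as right child of 60.
Insert 46: 46 < 55 → go left. Place as left child of 55.
Insert 50: 50 < 55 → go left; 50 > 46 → go right. Place as right child of 46.
Insert 35: 35 < 55 → go left; 35 < 46 → go left. Place as left child of 46.
Insert 38: 38 < 55 → go left; 38 < 46 → go left; 38 > 35 → go right. Place as right child of 35.
Insert 52: 52 < 55 → go left; 52 > 46 → go right; 52 > 50 → go right. Place as right child of 50.
Insert 40: 40 < 55 → go left; 40 < 46 → go left; 40 > 35 → go right; 40 > 38 → go right. Place as right child of 38.
Insert 25: 25 < 55 → go left; 25 < 46 → go left; 25 < 35 → go left. Place as left child of 35.
Insert 72: 72 > 55 → go right; 72 > 60 → go right; 72 > 69 → go right. Place as right child of 69.
Insert 63: 63 > 55 → go right; 63 > 60 → go right; 63 < 69 → go left. Place as left child of 69.
Insert 56: 56 > 55 → go right; 56 < 60 → go left. Place as left child of 60.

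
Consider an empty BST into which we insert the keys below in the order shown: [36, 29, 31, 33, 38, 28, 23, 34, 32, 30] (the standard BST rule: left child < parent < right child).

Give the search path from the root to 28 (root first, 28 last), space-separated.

Insert 36: tree is empty, so 36 becomes the root.
Insert 29: 29 < 36 → go left. Place as left child of 36.
Insert 31: 31 < 36 → go left; 31 > 29 → go right. Place as right child of 29.
Insert 33: 33 < 36 → go left; 33 > 29 → go right; 33 > 31 → go right. Place as right child of 31.
Insert 38: 38 > 36 → go right. Place as right child of 36.
Insert 28: 28 < 36 → go left; 28 < 29 → go left. Place as left child of 29.
Insert 23: 23 < 36 → go left; 23 < 29 → go left; 23 < 28 → go left. Place as left child of 28.
Insert 34: 34 < 36 → go left; 34 > 29 → go right; 34 > 31 → go right; 34 > 33 → go right. Place as right child of 33.
Insert 32: 32 < 36 → go left; 32 > 29 → go right; 32 > 31 → go right; 32 < 33 → go left. Place as left child of 33.
Insert 30: 30 < 36 → go left; 30 > 29 → go right; 30 < 31 → go left. Place as left child of 31.

36 29 28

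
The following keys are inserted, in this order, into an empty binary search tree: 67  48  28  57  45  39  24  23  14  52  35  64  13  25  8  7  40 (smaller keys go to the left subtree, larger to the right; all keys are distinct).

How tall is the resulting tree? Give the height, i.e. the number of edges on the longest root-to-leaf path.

67: root
48: left child of 67 (depth 1)
28: left child of 48 (depth 2)
57: right child of 48 (depth 2)
45: right child of 28 (depth 3)
39: left child of 45 (depth 4)
24: left child of 28 (depth 3)
23: left child of 24 (depth 4)
14: left child of 23 (depth 5)
52: left child of 57 (depth 3)
35: left child of 39 (depth 5)
64: right child of 57 (depth 3)
13: left child of 14 (depth 6)
25: right child of 24 (depth 4)
8: left child of 13 (depth 7)
7: left child of 8 (depth 8)
40: right child of 39 (depth 5)

The deepest node is 7 at depth 8.

8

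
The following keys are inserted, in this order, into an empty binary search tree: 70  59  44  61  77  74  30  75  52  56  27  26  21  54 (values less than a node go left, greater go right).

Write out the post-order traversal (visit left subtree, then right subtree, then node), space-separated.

21 26 27 30 54 56 52 44 61 59 75 74 77 70

Insert 70: tree is empty, so 70 becomes the root.
Insert 59: 59 < 70 → go left. Place as left child of 70.
Insert 44: 44 < 70 → go left; 44 < 59 → go left. Place as left child of 59.
Insert 61: 61 < 70 → go left; 61 > 59 → go right. Place as right child of 59.
Insert 77: 77 > 70 → go right. Place as right child of 70.
Insert 74: 74 > 70 → go right; 74 < 77 → go left. Place as left child of 77.
Insert 30: 30 < 70 → go left; 30 < 59 → go left; 30 < 44 → go left. Place as left child of 44.
Insert 75: 75 > 70 → go right; 75 < 77 → go left; 75 > 74 → go right. Place as right child of 74.
Insert 52: 52 < 70 → go left; 52 < 59 → go left; 52 > 44 → go right. Place as right child of 44.
Insert 56: 56 < 70 → go left; 56 < 59 → go left; 56 > 44 → go right; 56 > 52 → go right. Place as right child of 52.
Insert 27: 27 < 70 → go left; 27 < 59 → go left; 27 < 44 → go left; 27 < 30 → go left. Place as left child of 30.
Insert 26: 26 < 70 → go left; 26 < 59 → go left; 26 < 44 → go left; 26 < 30 → go left; 26 < 27 → go left. Place as left child of 27.
Insert 21: 21 < 70 → go left; 21 < 59 → go left; 21 < 44 → go left; 21 < 30 → go left; 21 < 27 → go left; 21 < 26 → go left. Place as left child of 26.
Insert 54: 54 < 70 → go left; 54 < 59 → go left; 54 > 44 → go right; 54 > 52 → go right; 54 < 56 → go left. Place as left child of 56.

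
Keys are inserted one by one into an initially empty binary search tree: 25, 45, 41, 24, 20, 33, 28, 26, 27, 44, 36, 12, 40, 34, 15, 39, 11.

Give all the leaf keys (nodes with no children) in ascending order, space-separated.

25: root
45: right child of 25 (depth 1)
41: left child of 45 (depth 2)
24: left child of 25 (depth 1)
20: left child of 24 (depth 2)
33: left child of 41 (depth 3)
28: left child of 33 (depth 4)
26: left child of 28 (depth 5)
27: right child of 26 (depth 6)
44: right child of 41 (depth 3)
36: right child of 33 (depth 4)
12: left child of 20 (depth 3)
40: right child of 36 (depth 5)
34: left child of 36 (depth 5)
15: right child of 12 (depth 4)
39: left child of 40 (depth 6)
11: left child of 12 (depth 4)

11 15 27 34 39 44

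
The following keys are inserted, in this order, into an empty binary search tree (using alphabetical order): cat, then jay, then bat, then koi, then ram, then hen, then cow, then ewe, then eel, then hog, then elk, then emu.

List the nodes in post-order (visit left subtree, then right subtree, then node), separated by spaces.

Insert cat: tree is empty, so cat becomes the root.
Insert jay: jay > cat → go right. Place as right child of cat.
Insert bat: bat < cat → go left. Place as left child of cat.
Insert koi: koi > cat → go right; koi > jay → go right. Place as right child of jay.
Insert ram: ram > cat → go right; ram > jay → go right; ram > koi → go right. Place as right child of koi.
Insert hen: hen > cat → go right; hen < jay → go left. Place as left child of jay.
Insert cow: cow > cat → go right; cow < jay → go left; cow < hen → go left. Place as left child of hen.
Insert ewe: ewe > cat → go right; ewe < jay → go left; ewe < hen → go left; ewe > cow → go right. Place as right child of cow.
Insert eel: eel > cat → go right; eel < jay → go left; eel < hen → go left; eel > cow → go right; eel < ewe → go left. Place as left child of ewe.
Insert hog: hog > cat → go right; hog < jay → go left; hog > hen → go right. Place as right child of hen.
Insert elk: elk > cat → go right; elk < jay → go left; elk < hen → go left; elk > cow → go right; elk < ewe → go left; elk > eel → go right. Place as right child of eel.
Insert emu: emu > cat → go right; emu < jay → go left; emu < hen → go left; emu > cow → go right; emu < ewe → go left; emu > eel → go right; emu > elk → go right. Place as right child of elk.

bat emu elk eel ewe cow hog hen ram koi jay cat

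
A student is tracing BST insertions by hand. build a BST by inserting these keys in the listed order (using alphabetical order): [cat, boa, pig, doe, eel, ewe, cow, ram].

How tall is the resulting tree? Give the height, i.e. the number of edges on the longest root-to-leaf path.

Insert cat: tree is empty, so cat becomes the root.
Insert boa: boa < cat → go left. Place as left child of cat.
Insert pig: pig > cat → go right. Place as right child of cat.
Insert doe: doe > cat → go right; doe < pig → go left. Place as left child of pig.
Insert eel: eel > cat → go right; eel < pig → go left; eel > doe → go right. Place as right child of doe.
Insert ewe: ewe > cat → go right; ewe < pig → go left; ewe > doe → go right; ewe > eel → go right. Place as right child of eel.
Insert cow: cow > cat → go right; cow < pig → go left; cow < doe → go left. Place as left child of doe.
Insert ram: ram > cat → go right; ram > pig → go right. Place as right child of pig.

The deepest node is ewe at depth 4.

4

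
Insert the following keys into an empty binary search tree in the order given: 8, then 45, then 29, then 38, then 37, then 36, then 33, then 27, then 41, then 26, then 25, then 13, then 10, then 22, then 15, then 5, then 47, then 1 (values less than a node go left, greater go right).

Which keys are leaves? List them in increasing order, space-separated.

Insert 8: tree is empty, so 8 becomes the root.
Insert 45: 45 > 8 → go right. Place as right child of 8.
Insert 29: 29 > 8 → go right; 29 < 45 → go left. Place as left child of 45.
Insert 38: 38 > 8 → go right; 38 < 45 → go left; 38 > 29 → go right. Place as right child of 29.
Insert 37: 37 > 8 → go right; 37 < 45 → go left; 37 > 29 → go right; 37 < 38 → go left. Place as left child of 38.
Insert 36: 36 > 8 → go right; 36 < 45 → go left; 36 > 29 → go right; 36 < 38 → go left; 36 < 37 → go left. Place as left child of 37.
Insert 33: 33 > 8 → go right; 33 < 45 → go left; 33 > 29 → go right; 33 < 38 → go left; 33 < 37 → go left; 33 < 36 → go left. Place as left child of 36.
Insert 27: 27 > 8 → go right; 27 < 45 → go left; 27 < 29 → go left. Place as left child of 29.
Insert 41: 41 > 8 → go right; 41 < 45 → go left; 41 > 29 → go right; 41 > 38 → go right. Place as right child of 38.
Insert 26: 26 > 8 → go right; 26 < 45 → go left; 26 < 29 → go left; 26 < 27 → go left. Place as left child of 27.
Insert 25: 25 > 8 → go right; 25 < 45 → go left; 25 < 29 → go left; 25 < 27 → go left; 25 < 26 → go left. Place as left child of 26.
Insert 13: 13 > 8 → go right; 13 < 45 → go left; 13 < 29 → go left; 13 < 27 → go left; 13 < 26 → go left; 13 < 25 → go left. Place as left child of 25.
Insert 10: 10 > 8 → go right; 10 < 45 → go left; 10 < 29 → go left; 10 < 27 → go left; 10 < 26 → go left; 10 < 25 → go left; 10 < 13 → go left. Place as left child of 13.
Insert 22: 22 > 8 → go right; 22 < 45 → go left; 22 < 29 → go left; 22 < 27 → go left; 22 < 26 → go left; 22 < 25 → go left; 22 > 13 → go right. Place as right child of 13.
Insert 15: 15 > 8 → go right; 15 < 45 → go left; 15 < 29 → go left; 15 < 27 → go left; 15 < 26 → go left; 15 < 25 → go left; 15 > 13 → go right; 15 < 22 → go left. Place as left child of 22.
Insert 5: 5 < 8 → go left. Place as left child of 8.
Insert 47: 47 > 8 → go right; 47 > 45 → go right. Place as right child of 45.
Insert 1: 1 < 8 → go left; 1 < 5 → go left. Place as left child of 5.

1 10 15 33 41 47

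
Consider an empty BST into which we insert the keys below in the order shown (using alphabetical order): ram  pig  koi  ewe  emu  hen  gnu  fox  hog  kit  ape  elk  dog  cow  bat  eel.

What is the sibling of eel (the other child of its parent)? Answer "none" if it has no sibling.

ram: root
pig: left child of ram (depth 1)
koi: left child of pig (depth 2)
ewe: left child of koi (depth 3)
emu: left child of ewe (depth 4)
hen: right child of ewe (depth 4)
gnu: left child of hen (depth 5)
fox: left child of gnu (depth 6)
hog: right child of hen (depth 5)
kit: right child of hog (depth 6)
ape: left child of emu (depth 5)
elk: right child of ape (depth 6)
dog: left child of elk (depth 7)
cow: left child of dog (depth 8)
bat: left child of cow (depth 9)
eel: right child of dog (depth 8)

eel's parent is dog; the other child of dog is cow.

cow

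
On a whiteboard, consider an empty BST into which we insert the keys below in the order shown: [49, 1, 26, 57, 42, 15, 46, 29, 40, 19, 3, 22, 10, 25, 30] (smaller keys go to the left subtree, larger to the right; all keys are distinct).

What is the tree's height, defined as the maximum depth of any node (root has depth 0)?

6

Insert 49: tree is empty, so 49 becomes the root.
Insert 1: 1 < 49 → go left. Place as left child of 49.
Insert 26: 26 < 49 → go left; 26 > 1 → go right. Place as right child of 1.
Insert 57: 57 > 49 → go right. Place as right child of 49.
Insert 42: 42 < 49 → go left; 42 > 1 → go right; 42 > 26 → go right. Place as right child of 26.
Insert 15: 15 < 49 → go left; 15 > 1 → go right; 15 < 26 → go left. Place as left child of 26.
Insert 46: 46 < 49 → go left; 46 > 1 → go right; 46 > 26 → go right; 46 > 42 → go right. Place as right child of 42.
Insert 29: 29 < 49 → go left; 29 > 1 → go right; 29 > 26 → go right; 29 < 42 → go left. Place as left child of 42.
Insert 40: 40 < 49 → go left; 40 > 1 → go right; 40 > 26 → go right; 40 < 42 → go left; 40 > 29 → go right. Place as right child of 29.
Insert 19: 19 < 49 → go left; 19 > 1 → go right; 19 < 26 → go left; 19 > 15 → go right. Place as right child of 15.
Insert 3: 3 < 49 → go left; 3 > 1 → go right; 3 < 26 → go left; 3 < 15 → go left. Place as left child of 15.
Insert 22: 22 < 49 → go left; 22 > 1 → go right; 22 < 26 → go left; 22 > 15 → go right; 22 > 19 → go right. Place as right child of 19.
Insert 10: 10 < 49 → go left; 10 > 1 → go right; 10 < 26 → go left; 10 < 15 → go left; 10 > 3 → go right. Place as right child of 3.
Insert 25: 25 < 49 → go left; 25 > 1 → go right; 25 < 26 → go left; 25 > 15 → go right; 25 > 19 → go right; 25 > 22 → go right. Place as right child of 22.
Insert 30: 30 < 49 → go left; 30 > 1 → go right; 30 > 26 → go right; 30 < 42 → go left; 30 > 29 → go right; 30 < 40 → go left. Place as left child of 40.

The deepest node is 25 at depth 6.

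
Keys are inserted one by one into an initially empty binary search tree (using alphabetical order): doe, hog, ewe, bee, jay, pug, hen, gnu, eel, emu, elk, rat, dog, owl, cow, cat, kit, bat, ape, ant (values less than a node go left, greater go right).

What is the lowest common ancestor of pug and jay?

doe: root
hog: right child of doe (depth 1)
ewe: left child of hog (depth 2)
bee: left child of doe (depth 1)
jay: right child of hog (depth 2)
pug: right child of jay (depth 3)
hen: right child of ewe (depth 3)
gnu: left child of hen (depth 4)
eel: left child of ewe (depth 3)
emu: right child of eel (depth 4)
elk: left child of emu (depth 5)
rat: right child of pug (depth 4)
dog: left child of eel (depth 4)
owl: left child of pug (depth 4)
cow: right child of bee (depth 2)
cat: left child of cow (depth 3)
kit: left child of owl (depth 5)
bat: left child of bee (depth 2)
ape: left child of bat (depth 3)
ant: left child of ape (depth 4)

Path to pug: doe → hog → jay → pug
Path to jay: doe → hog → jay
jay lies on both paths and is an ancestor of the other node.

jay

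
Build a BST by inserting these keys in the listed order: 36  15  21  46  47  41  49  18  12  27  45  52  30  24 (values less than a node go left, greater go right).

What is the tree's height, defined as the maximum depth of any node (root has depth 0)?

Insert 36: tree is empty, so 36 becomes the root.
Insert 15: 15 < 36 → go left. Place as left child of 36.
Insert 21: 21 < 36 → go left; 21 > 15 → go right. Place as right child of 15.
Insert 46: 46 > 36 → go right. Place as right child of 36.
Insert 47: 47 > 36 → go right; 47 > 46 → go right. Place as right child of 46.
Insert 41: 41 > 36 → go right; 41 < 46 → go left. Place as left child of 46.
Insert 49: 49 > 36 → go right; 49 > 46 → go right; 49 > 47 → go right. Place as right child of 47.
Insert 18: 18 < 36 → go left; 18 > 15 → go right; 18 < 21 → go left. Place as left child of 21.
Insert 12: 12 < 36 → go left; 12 < 15 → go left. Place as left child of 15.
Insert 27: 27 < 36 → go left; 27 > 15 → go right; 27 > 21 → go right. Place as right child of 21.
Insert 45: 45 > 36 → go right; 45 < 46 → go left; 45 > 41 → go right. Place as right child of 41.
Insert 52: 52 > 36 → go right; 52 > 46 → go right; 52 > 47 → go right; 52 > 49 → go right. Place as right child of 49.
Insert 30: 30 < 36 → go left; 30 > 15 → go right; 30 > 21 → go right; 30 > 27 → go right. Place as right child of 27.
Insert 24: 24 < 36 → go left; 24 > 15 → go right; 24 > 21 → go right; 24 < 27 → go left. Place as left child of 27.

The deepest node is 52 at depth 4.

4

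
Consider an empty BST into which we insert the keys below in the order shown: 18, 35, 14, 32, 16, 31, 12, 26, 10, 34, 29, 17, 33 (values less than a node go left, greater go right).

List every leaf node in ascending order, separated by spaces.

18: root
35: right child of 18 (depth 1)
14: left child of 18 (depth 1)
32: left child of 35 (depth 2)
16: right child of 14 (depth 2)
31: left child of 32 (depth 3)
12: left child of 14 (depth 2)
26: left child of 31 (depth 4)
10: left child of 12 (depth 3)
34: right child of 32 (depth 3)
29: right child of 26 (depth 5)
17: right child of 16 (depth 3)
33: left child of 34 (depth 4)

10 17 29 33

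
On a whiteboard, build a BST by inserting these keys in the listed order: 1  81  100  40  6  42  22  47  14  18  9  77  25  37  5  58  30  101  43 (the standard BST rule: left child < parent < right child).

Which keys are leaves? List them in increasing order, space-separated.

5 9 18 30 43 58 101

1: root
81: right child of 1 (depth 1)
100: right child of 81 (depth 2)
40: left child of 81 (depth 2)
6: left child of 40 (depth 3)
42: right child of 40 (depth 3)
22: right child of 6 (depth 4)
47: right child of 42 (depth 4)
14: left child of 22 (depth 5)
18: right child of 14 (depth 6)
9: left child of 14 (depth 6)
77: right child of 47 (depth 5)
25: right child of 22 (depth 5)
37: right child of 25 (depth 6)
5: left child of 6 (depth 4)
58: left child of 77 (depth 6)
30: left child of 37 (depth 7)
101: right child of 100 (depth 3)
43: left child of 47 (depth 5)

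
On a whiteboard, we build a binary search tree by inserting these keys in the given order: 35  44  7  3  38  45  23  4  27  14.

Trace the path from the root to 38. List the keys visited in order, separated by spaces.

35 44 38

Insert 35: tree is empty, so 35 becomes the root.
Insert 44: 44 > 35 → go right. Place as right child of 35.
Insert 7: 7 < 35 → go left. Place as left child of 35.
Insert 3: 3 < 35 → go left; 3 < 7 → go left. Place as left child of 7.
Insert 38: 38 > 35 → go right; 38 < 44 → go left. Place as left child of 44.
Insert 45: 45 > 35 → go right; 45 > 44 → go right. Place as right child of 44.
Insert 23: 23 < 35 → go left; 23 > 7 → go right. Place as right child of 7.
Insert 4: 4 < 35 → go left; 4 < 7 → go left; 4 > 3 → go right. Place as right child of 3.
Insert 27: 27 < 35 → go left; 27 > 7 → go right; 27 > 23 → go right. Place as right child of 23.
Insert 14: 14 < 35 → go left; 14 > 7 → go right; 14 < 23 → go left. Place as left child of 23.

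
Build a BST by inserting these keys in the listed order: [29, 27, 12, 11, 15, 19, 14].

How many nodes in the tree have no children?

29: root
27: left child of 29 (depth 1)
12: left child of 27 (depth 2)
11: left child of 12 (depth 3)
15: right child of 12 (depth 3)
19: right child of 15 (depth 4)
14: left child of 15 (depth 4)

Leaves: 11, 14, 19 — 3 in total.

3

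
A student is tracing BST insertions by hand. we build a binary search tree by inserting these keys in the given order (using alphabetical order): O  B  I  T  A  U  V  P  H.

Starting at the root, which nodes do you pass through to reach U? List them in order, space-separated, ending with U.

O T U

Resulting structure (node: left, right):
  O: L=B, R=T
  B: L=A, R=I
  I: L=H, R=–
  T: L=P, R=U
  A: L=–, R=–
  U: L=–, R=V
  V: L=–, R=–
  P: L=–, R=–
  H: L=–, R=–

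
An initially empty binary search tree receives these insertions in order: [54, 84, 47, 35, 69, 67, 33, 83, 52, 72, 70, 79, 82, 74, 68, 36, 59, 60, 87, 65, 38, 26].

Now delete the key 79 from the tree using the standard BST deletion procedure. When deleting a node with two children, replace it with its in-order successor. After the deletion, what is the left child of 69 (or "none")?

Insert 54: tree is empty, so 54 becomes the root.
Insert 84: 84 > 54 → go right. Place as right child of 54.
Insert 47: 47 < 54 → go left. Place as left child of 54.
Insert 35: 35 < 54 → go left; 35 < 47 → go left. Place as left child of 47.
Insert 69: 69 > 54 → go right; 69 < 84 → go left. Place as left child of 84.
Insert 67: 67 > 54 → go right; 67 < 84 → go left; 67 < 69 → go left. Place as left child of 69.
Insert 33: 33 < 54 → go left; 33 < 47 → go left; 33 < 35 → go left. Place as left child of 35.
Insert 83: 83 > 54 → go right; 83 < 84 → go left; 83 > 69 → go right. Place as right child of 69.
Insert 52: 52 < 54 → go left; 52 > 47 → go right. Place as right child of 47.
Insert 72: 72 > 54 → go right; 72 < 84 → go left; 72 > 69 → go right; 72 < 83 → go left. Place as left child of 83.
Insert 70: 70 > 54 → go right; 70 < 84 → go left; 70 > 69 → go right; 70 < 83 → go left; 70 < 72 → go left. Place as left child of 72.
Insert 79: 79 > 54 → go right; 79 < 84 → go left; 79 > 69 → go right; 79 < 83 → go left; 79 > 72 → go right. Place as right child of 72.
Insert 82: 82 > 54 → go right; 82 < 84 → go left; 82 > 69 → go right; 82 < 83 → go left; 82 > 72 → go right; 82 > 79 → go right. Place as right child of 79.
Insert 74: 74 > 54 → go right; 74 < 84 → go left; 74 > 69 → go right; 74 < 83 → go left; 74 > 72 → go right; 74 < 79 → go left. Place as left child of 79.
Insert 68: 68 > 54 → go right; 68 < 84 → go left; 68 < 69 → go left; 68 > 67 → go right. Place as right child of 67.
Insert 36: 36 < 54 → go left; 36 < 47 → go left; 36 > 35 → go right. Place as right child of 35.
Insert 59: 59 > 54 → go right; 59 < 84 → go left; 59 < 69 → go left; 59 < 67 → go left. Place as left child of 67.
Insert 60: 60 > 54 → go right; 60 < 84 → go left; 60 < 69 → go left; 60 < 67 → go left; 60 > 59 → go right. Place as right child of 59.
Insert 87: 87 > 54 → go right; 87 > 84 → go right. Place as right child of 84.
Insert 65: 65 > 54 → go right; 65 < 84 → go left; 65 < 69 → go left; 65 < 67 → go left; 65 > 59 → go right; 65 > 60 → go right. Place as right child of 60.
Insert 38: 38 < 54 → go left; 38 < 47 → go left; 38 > 35 → go right; 38 > 36 → go right. Place as right child of 36.
Insert 26: 26 < 54 → go left; 26 < 47 → go left; 26 < 35 → go left; 26 < 33 → go left. Place as left child of 33.

Delete 79 (two children — replace with in-order successor).
After deletion, 69's left child: 67.

67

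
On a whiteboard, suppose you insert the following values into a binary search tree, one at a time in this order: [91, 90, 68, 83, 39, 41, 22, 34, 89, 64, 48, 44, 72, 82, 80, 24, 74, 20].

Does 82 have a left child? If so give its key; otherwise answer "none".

91: root
90: left child of 91 (depth 1)
68: left child of 90 (depth 2)
83: right child of 68 (depth 3)
39: left child of 68 (depth 3)
41: right child of 39 (depth 4)
22: left child of 39 (depth 4)
34: right child of 22 (depth 5)
89: right child of 83 (depth 4)
64: right child of 41 (depth 5)
48: left child of 64 (depth 6)
44: left child of 48 (depth 7)
72: left child of 83 (depth 4)
82: right child of 72 (depth 5)
80: left child of 82 (depth 6)
24: left child of 34 (depth 6)
74: left child of 80 (depth 7)
20: left child of 22 (depth 5)

80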